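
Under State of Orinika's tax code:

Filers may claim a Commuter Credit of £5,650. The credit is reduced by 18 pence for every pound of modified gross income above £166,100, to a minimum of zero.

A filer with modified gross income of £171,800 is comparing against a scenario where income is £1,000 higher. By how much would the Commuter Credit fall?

At £171,800 — 18% of the £5,700 excess over £166,100 is £1,026; credit = £5,650 − £1,026 = £4,624.
At £172,800 — 18% of the £6,700 excess over £166,100 is £1,206; credit = £5,650 − £1,206 = £4,444.
Lost: £4,624 − £4,444 = £180.

£180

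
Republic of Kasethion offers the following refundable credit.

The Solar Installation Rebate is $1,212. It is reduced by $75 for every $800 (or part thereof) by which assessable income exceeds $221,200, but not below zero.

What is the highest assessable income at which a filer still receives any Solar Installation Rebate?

After 16 increments the reduction is 16 × $75 = $1,200, leaving $12; one more increment wipes it out. Increment 16 ends at excess 16 × $800 = $12,800, so the highest qualifying income is $221,200 + $12,800 = $234,000.

$234,000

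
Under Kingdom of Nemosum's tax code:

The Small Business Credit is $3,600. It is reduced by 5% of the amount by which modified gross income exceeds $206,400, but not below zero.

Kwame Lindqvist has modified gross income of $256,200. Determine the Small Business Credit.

$1,110

Small Business Credit: 5% of the $49,800 excess over $206,400 is $2,490; credit = $3,600 − $2,490 = $1,110.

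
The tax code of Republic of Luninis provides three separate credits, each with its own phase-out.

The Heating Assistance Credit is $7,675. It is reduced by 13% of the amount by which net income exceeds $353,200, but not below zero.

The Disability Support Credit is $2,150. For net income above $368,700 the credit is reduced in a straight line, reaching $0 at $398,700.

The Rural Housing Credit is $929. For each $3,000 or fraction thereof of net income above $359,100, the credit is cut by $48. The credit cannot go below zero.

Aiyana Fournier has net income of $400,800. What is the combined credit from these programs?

Heating Assistance Credit: 13% of the $47,600 excess over $353,200 is $6,188; credit = $7,675 − $6,188 = $1,487.
Disability Support Credit: $400,800 is at or above $398,700, so the credit is $0.
Rural Housing Credit: income exceeds $359,100 by $41,700, which is 14 full-or-partial $3,000 increments; reduction = 14 × $48 = $672, leaving $257.
Total: $1,487 + $0 + $257 = $1,744.

$1,744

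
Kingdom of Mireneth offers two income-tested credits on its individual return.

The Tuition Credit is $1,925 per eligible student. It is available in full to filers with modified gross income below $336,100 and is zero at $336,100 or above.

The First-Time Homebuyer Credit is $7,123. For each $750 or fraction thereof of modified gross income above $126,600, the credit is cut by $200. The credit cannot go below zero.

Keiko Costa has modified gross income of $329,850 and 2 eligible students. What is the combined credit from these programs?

$3,850

Tuition Credit: base = 2 × $1,925 = $3,850. $329,850 is below the $336,100 cutoff, so the full $3,850 applies.
First-Time Homebuyer Credit: income exceeds $126,600 by $203,250 → 271 increments × $200 = $54,200 ≥ base, so the credit is $0.
Total: $3,850 + $0 = $3,850.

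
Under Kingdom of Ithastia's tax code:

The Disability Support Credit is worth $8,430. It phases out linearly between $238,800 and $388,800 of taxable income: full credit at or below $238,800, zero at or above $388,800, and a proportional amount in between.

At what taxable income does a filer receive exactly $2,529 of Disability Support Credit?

$2,529 is 2,529/8,430 of the full $8,430, so 5,901/8,430 of the $150,000 range has been used: income = $238,800 + $150,000 × 5,901/8,430 = $343,800.

$343,800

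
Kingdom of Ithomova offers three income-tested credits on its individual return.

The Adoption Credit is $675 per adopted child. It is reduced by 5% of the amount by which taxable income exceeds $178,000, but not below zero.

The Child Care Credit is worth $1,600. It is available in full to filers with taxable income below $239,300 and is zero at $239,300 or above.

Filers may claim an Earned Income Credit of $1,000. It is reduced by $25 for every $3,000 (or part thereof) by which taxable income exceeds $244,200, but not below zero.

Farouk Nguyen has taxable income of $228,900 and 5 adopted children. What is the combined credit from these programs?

$3,430

Adoption Credit: base = 5 × $675 = $3,375. 5% of the $50,900 excess over $178,000 is $2,545; credit = $3,375 − $2,545 = $830.
Child Care Credit: $228,900 is below the $239,300 cutoff, so the full $1,600 applies.
Earned Income Credit: $228,900 is at or below the $244,200 threshold, so the full $1,000 applies.
Total: $830 + $1,600 + $1,000 = $3,430.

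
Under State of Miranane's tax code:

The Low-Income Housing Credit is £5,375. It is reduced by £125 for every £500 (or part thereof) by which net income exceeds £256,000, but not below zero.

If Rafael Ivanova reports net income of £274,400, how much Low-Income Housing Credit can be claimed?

Low-Income Housing Credit: income exceeds £256,000 by £18,400, which is 37 full-or-partial £500 increments; reduction = 37 × £125 = £4,625, leaving £750.

£750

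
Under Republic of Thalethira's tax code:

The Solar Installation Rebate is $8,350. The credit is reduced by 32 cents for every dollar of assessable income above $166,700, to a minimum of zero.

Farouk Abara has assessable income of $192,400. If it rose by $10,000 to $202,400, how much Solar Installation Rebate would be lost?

At $192,400 — 32% of the $25,700 excess over $166,700 is $8,224; credit = $8,350 − $8,224 = $126.
At $202,400 — 32% of the $35,700 excess over $166,700 is $11,424 ≥ base, so the credit is $0.
Lost: $126 − $0 = $126.

$126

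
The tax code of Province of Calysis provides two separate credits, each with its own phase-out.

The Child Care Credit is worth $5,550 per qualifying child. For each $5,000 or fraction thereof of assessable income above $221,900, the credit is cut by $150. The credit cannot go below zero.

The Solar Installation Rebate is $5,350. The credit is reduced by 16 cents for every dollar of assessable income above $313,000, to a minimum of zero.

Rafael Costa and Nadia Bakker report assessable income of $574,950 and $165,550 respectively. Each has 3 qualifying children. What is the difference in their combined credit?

$16,000

Rafael ($574,950): Child Care Credit: base = 3 × $5,550 = $16,650. income exceeds $221,900 by $353,050, which is 71 full-or-partial $5,000 increments; reduction = 71 × $150 = $10,650, leaving $6,000. Solar Installation Rebate: 16% of the $261,950 excess over $313,000 is $41,912 ≥ base, so the credit is $0. total $6,000 + $0 = $6,000
Nadia ($165,550): Child Care Credit: base = 3 × $5,550 = $16,650. $165,550 is at or below the $221,900 threshold, so the full $16,650 applies. Solar Installation Rebate: $165,550 is at or below the $313,000 threshold, so the full $5,350 applies. total $16,650 + $5,350 = $22,000
Difference: |$6,000 − $22,000| = $16,000.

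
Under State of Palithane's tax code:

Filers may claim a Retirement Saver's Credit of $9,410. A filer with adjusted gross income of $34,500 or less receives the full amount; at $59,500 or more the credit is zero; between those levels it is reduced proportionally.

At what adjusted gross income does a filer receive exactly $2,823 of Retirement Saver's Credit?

$52,000

$2,823 is 2,823/9,410 of the full $9,410, so 6,587/9,410 of the $25,000 range has been used: income = $34,500 + $25,000 × 6,587/9,410 = $52,000.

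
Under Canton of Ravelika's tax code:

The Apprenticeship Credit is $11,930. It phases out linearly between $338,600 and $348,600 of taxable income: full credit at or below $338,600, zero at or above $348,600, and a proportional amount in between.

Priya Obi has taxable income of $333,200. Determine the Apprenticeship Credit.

Apprenticeship Credit: $333,200 is at or below the $338,600 threshold, so the full $11,930 applies.

$11,930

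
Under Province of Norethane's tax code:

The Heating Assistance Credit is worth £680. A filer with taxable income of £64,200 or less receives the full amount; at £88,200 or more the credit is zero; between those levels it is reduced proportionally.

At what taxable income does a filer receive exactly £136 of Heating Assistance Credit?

£136 is 136/680 of the full £680, so 544/680 of the £24,000 range has been used: income = £64,200 + £24,000 × 544/680 = £83,400.

£83,400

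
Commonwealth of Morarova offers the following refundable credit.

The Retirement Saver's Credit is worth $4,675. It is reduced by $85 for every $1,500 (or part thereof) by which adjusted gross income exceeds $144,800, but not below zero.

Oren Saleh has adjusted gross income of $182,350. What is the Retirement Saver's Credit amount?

Retirement Saver's Credit: income exceeds $144,800 by $37,550, which is 26 full-or-partial $1,500 increments; reduction = 26 × $85 = $2,210, leaving $2,465.

$2,465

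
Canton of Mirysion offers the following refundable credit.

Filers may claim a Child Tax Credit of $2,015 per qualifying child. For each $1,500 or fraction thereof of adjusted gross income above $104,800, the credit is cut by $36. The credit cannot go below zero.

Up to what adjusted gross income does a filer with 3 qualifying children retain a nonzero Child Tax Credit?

$355,300

Full credit = 3 × $2,015 = $6,045.
After 167 increments the reduction is 167 × $36 = $6,012, leaving $33; one more increment wipes it out. Increment 167 ends at excess 167 × $1,500 = $250,500, so the highest qualifying income is $104,800 + $250,500 = $355,300.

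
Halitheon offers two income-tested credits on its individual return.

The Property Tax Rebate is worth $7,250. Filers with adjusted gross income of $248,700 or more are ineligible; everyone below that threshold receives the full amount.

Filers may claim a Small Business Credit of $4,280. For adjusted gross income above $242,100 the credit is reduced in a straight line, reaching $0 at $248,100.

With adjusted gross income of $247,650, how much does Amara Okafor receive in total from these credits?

Property Tax Rebate: $247,650 is below the $248,700 cutoff, so the full $7,250 applies.
Small Business Credit: $247,650 is $5,550 into a $6,000 phase-out range, leaving 450/6,000 of the credit: $4,280 × 450/6,000 = $321.
Total: $7,250 + $321 = $7,571.

$7,571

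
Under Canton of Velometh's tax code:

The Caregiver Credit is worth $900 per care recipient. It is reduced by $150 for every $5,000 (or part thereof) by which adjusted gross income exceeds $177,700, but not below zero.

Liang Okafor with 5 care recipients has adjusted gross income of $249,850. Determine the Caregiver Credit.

Caregiver Credit: base = 5 × $900 = $4,500. income exceeds $177,700 by $72,150, which is 15 full-or-partial $5,000 increments; reduction = 15 × $150 = $2,250, leaving $2,250.

$2,250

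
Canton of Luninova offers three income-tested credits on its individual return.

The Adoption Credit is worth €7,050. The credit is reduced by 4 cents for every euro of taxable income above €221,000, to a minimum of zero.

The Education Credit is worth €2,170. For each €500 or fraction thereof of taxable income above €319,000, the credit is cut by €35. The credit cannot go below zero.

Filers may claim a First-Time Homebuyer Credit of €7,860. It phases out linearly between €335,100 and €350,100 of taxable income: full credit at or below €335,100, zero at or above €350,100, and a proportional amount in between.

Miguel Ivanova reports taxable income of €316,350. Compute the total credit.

€13,266

Adoption Credit: 4% of the €95,350 excess over €221,000 is €3,814; credit = €7,050 − €3,814 = €3,236.
Education Credit: €316,350 is at or below the €319,000 threshold, so the full €2,170 applies.
First-Time Homebuyer Credit: €316,350 is at or below the €335,100 threshold, so the full €7,860 applies.
Total: €3,236 + €2,170 + €7,860 = €13,266.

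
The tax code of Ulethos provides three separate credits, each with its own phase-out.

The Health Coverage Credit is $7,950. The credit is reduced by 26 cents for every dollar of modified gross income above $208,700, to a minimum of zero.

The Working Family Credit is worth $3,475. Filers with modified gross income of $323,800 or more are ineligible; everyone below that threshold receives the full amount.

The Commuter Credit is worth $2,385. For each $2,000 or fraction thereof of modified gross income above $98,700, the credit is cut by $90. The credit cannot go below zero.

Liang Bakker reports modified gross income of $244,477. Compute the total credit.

Health Coverage Credit: 26% of the $35,777 excess over $208,700 is $9,302.02 ≥ base, so the credit is $0.
Working Family Credit: $244,477 is below the $323,800 cutoff, so the full $3,475 applies.
Commuter Credit: income exceeds $98,700 by $145,777 → 73 increments × $90 = $6,570 ≥ base, so the credit is $0.
Total: $0 + $3,475 + $0 = $3,475.

$3,475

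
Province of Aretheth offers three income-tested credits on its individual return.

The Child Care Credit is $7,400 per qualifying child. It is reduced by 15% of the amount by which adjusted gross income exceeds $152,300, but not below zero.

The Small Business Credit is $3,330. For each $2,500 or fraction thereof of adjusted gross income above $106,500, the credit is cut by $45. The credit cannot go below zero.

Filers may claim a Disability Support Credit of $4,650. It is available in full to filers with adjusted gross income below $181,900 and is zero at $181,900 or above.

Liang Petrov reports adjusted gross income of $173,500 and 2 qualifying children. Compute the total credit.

Child Care Credit: base = 2 × $7,400 = $14,800. 15% of the $21,200 excess over $152,300 is $3,180; credit = $14,800 − $3,180 = $11,620.
Small Business Credit: income exceeds $106,500 by $67,000, which is 27 full-or-partial $2,500 increments; reduction = 27 × $45 = $1,215, leaving $2,115.
Disability Support Credit: $173,500 is below the $181,900 cutoff, so the full $4,650 applies.
Total: $11,620 + $2,115 + $4,650 = $18,385.

$18,385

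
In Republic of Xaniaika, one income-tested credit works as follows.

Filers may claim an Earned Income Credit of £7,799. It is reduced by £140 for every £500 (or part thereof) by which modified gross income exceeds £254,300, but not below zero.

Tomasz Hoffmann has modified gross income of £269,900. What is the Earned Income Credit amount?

Earned Income Credit: income exceeds £254,300 by £15,600, which is 32 full-or-partial £500 increments; reduction = 32 × £140 = £4,480, leaving £3,319.

£3,319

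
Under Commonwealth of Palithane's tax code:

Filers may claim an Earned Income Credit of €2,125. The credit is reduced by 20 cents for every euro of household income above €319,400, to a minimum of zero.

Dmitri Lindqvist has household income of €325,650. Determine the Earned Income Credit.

€875

Earned Income Credit: 20% of the €6,250 excess over €319,400 is €1,250; credit = €2,125 − €1,250 = €875.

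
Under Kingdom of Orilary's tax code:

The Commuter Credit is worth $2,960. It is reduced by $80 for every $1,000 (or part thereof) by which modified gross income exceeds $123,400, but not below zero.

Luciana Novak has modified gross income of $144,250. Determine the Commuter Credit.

$1,280

Commuter Credit: income exceeds $123,400 by $20,850, which is 21 full-or-partial $1,000 increments; reduction = 21 × $80 = $1,680, leaving $1,280.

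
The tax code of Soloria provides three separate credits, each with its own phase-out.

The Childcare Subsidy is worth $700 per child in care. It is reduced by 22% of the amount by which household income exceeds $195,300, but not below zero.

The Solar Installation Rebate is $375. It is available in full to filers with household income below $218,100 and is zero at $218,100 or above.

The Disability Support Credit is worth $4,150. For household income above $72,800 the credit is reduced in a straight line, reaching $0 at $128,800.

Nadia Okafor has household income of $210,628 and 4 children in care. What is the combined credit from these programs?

$375

Childcare Subsidy: base = 4 × $700 = $2,800. 22% of the $15,328 excess over $195,300 is $3,372.16 ≥ base, so the credit is $0.
Solar Installation Rebate: $210,628 is below the $218,100 cutoff, so the full $375 applies.
Disability Support Credit: $210,628 is at or above $128,800, so the credit is $0.
Total: $0 + $375 + $0 = $375.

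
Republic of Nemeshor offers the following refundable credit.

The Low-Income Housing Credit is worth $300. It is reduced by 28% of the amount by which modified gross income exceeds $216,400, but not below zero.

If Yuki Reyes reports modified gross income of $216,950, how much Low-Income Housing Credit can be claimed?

Low-Income Housing Credit: 28% of the $550 excess over $216,400 is $154; credit = $300 − $154 = $146.

$146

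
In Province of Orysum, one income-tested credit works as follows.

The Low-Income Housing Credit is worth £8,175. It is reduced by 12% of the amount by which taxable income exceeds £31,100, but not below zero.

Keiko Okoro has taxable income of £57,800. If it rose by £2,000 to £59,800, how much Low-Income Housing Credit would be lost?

£240

At £57,800 — 12% of the £26,700 excess over £31,100 is £3,204; credit = £8,175 − £3,204 = £4,971.
At £59,800 — 12% of the £28,700 excess over £31,100 is £3,444; credit = £8,175 − £3,444 = £4,731.
Lost: £4,971 − £4,731 = £240.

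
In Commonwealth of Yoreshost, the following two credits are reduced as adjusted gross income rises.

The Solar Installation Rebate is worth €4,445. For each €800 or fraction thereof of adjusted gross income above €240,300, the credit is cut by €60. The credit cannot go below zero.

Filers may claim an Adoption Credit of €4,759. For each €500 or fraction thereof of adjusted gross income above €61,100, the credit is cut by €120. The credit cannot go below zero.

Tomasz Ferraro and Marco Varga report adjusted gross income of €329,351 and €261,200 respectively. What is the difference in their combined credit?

Tomasz (€329,351): Solar Installation Rebate: income exceeds €240,300 by €89,051 → 112 increments × €60 = €6,720 ≥ base, so the credit is €0. Adoption Credit: income exceeds €61,100 by €268,251 → 537 increments × €120 = €64,440 ≥ base, so the credit is €0. total €0 + €0 = €0
Marco (€261,200): Solar Installation Rebate: income exceeds €240,300 by €20,900, which is 27 full-or-partial €800 increments; reduction = 27 × €60 = €1,620, leaving €2,825. Adoption Credit: income exceeds €61,100 by €200,100 → 401 increments × €120 = €48,120 ≥ base, so the credit is €0. total €2,825 + €0 = €2,825
Difference: |€0 − €2,825| = €2,825.

€2,825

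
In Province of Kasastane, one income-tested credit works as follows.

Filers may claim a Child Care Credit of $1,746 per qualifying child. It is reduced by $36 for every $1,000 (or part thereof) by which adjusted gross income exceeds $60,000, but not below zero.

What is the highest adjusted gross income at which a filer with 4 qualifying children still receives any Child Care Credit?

$253,000

Full credit = 4 × $1,746 = $6,984.
After 193 increments the reduction is 193 × $36 = $6,948, leaving $36; one more increment wipes it out. Increment 193 ends at excess 193 × $1,000 = $193,000, so the highest qualifying income is $60,000 + $193,000 = $253,000.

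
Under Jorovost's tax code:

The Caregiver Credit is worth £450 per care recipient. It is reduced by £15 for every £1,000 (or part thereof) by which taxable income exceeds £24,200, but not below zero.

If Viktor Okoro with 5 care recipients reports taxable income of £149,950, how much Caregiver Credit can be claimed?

£360

Caregiver Credit: base = 5 × £450 = £2,250. income exceeds £24,200 by £125,750, which is 126 full-or-partial £1,000 increments; reduction = 126 × £15 = £1,890, leaving £360.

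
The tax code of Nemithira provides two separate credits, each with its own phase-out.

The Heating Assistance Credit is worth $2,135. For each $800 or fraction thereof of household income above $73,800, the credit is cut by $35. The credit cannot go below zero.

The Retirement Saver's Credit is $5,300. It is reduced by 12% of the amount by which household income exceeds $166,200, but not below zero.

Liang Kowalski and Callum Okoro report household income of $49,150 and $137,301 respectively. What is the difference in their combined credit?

$2,135

Liang ($49,150): Heating Assistance Credit: $49,150 is at or below the $73,800 threshold, so the full $2,135 applies. Retirement Saver's Credit: $49,150 is at or below the $166,200 threshold, so the full $5,300 applies. total $2,135 + $5,300 = $7,435
Callum ($137,301): Heating Assistance Credit: income exceeds $73,800 by $63,501 → 80 increments × $35 = $2,800 ≥ base, so the credit is $0. Retirement Saver's Credit: $137,301 is at or below the $166,200 threshold, so the full $5,300 applies. total $0 + $5,300 = $5,300
Difference: |$7,435 − $5,300| = $2,135.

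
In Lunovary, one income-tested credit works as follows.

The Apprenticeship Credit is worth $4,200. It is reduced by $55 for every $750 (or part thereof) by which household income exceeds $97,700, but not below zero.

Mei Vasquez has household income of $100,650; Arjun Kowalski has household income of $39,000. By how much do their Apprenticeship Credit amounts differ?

Mei ($100,650): Apprenticeship Credit: income exceeds $97,700 by $2,950, which is 4 full-or-partial $750 increments; reduction = 4 × $55 = $220, leaving $3,980.
Arjun ($39,000): Apprenticeship Credit: $39,000 is at or below the $97,700 threshold, so the full $4,200 applies.
Difference: |$3,980 − $4,200| = $220.

$220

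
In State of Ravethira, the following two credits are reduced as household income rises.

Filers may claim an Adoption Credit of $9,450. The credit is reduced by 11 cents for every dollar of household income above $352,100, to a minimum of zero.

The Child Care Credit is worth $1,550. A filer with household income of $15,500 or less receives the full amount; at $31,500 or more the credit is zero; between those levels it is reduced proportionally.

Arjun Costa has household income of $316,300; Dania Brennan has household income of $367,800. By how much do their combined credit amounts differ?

$1,727

Arjun ($316,300): Adoption Credit: $316,300 is at or below the $352,100 threshold, so the full $9,450 applies. Child Care Credit: $316,300 is at or above $31,500, so the credit is $0. total $9,450 + $0 = $9,450
Dania ($367,800): Adoption Credit: 11% of the $15,700 excess over $352,100 is $1,727; credit = $9,450 − $1,727 = $7,723. Child Care Credit: $367,800 is at or above $31,500, so the credit is $0. total $7,723 + $0 = $7,723
Difference: |$9,450 − $7,723| = $1,727.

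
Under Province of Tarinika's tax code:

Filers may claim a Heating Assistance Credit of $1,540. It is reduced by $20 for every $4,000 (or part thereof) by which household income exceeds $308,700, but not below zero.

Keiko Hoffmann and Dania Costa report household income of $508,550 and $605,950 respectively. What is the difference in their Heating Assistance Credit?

Keiko ($508,550): Heating Assistance Credit: income exceeds $308,700 by $199,850, which is 50 full-or-partial $4,000 increments; reduction = 50 × $20 = $1,000, leaving $540.
Dania ($605,950): Heating Assistance Credit: income exceeds $308,700 by $297,250, which is 75 full-or-partial $4,000 increments; reduction = 75 × $20 = $1,500, leaving $40.
Difference: |$540 − $40| = $500.

$500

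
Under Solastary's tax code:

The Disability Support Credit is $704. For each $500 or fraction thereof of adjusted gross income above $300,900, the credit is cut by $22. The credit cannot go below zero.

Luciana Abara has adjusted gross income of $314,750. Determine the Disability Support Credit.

$88

Disability Support Credit: income exceeds $300,900 by $13,850, which is 28 full-or-partial $500 increments; reduction = 28 × $22 = $616, leaving $88.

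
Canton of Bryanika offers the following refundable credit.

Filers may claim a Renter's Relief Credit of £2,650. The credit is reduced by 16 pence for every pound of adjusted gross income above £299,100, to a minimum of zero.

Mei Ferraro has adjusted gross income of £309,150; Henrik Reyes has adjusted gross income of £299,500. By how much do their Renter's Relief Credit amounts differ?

£1,544

Mei (£309,150): Renter's Relief Credit: 16% of the £10,050 excess over £299,100 is £1,608; credit = £2,650 − £1,608 = £1,042.
Henrik (£299,500): Renter's Relief Credit: 16% of the £400 excess over £299,100 is £64; credit = £2,650 − £64 = £2,586.
Difference: |£1,042 − £2,586| = £1,544.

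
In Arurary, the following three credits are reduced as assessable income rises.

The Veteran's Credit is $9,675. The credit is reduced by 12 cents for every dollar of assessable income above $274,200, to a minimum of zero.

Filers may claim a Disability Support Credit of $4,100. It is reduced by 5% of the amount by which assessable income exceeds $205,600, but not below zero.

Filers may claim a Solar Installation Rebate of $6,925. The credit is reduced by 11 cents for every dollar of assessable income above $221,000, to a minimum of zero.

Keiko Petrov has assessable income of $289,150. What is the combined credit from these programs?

Veteran's Credit: 12% of the $14,950 excess over $274,200 is $1,794; credit = $9,675 − $1,794 = $7,881.
Disability Support Credit: 5% of the $83,550 excess over $205,600 is $4,177.50 ≥ base, so the credit is $0.
Solar Installation Rebate: 11% of the $68,150 excess over $221,000 is $7,496.50 ≥ base, so the credit is $0.
Total: $7,881 + $0 + $0 = $7,881.

$7,881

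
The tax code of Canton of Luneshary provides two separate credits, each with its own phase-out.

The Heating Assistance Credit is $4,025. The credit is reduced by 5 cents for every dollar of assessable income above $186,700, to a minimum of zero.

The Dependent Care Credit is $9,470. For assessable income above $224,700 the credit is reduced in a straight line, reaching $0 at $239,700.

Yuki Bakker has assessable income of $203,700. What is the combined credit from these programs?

$12,645

Heating Assistance Credit: 5% of the $17,000 excess over $186,700 is $850; credit = $4,025 − $850 = $3,175.
Dependent Care Credit: $203,700 is at or below the $224,700 threshold, so the full $9,470 applies.
Total: $3,175 + $9,470 = $12,645.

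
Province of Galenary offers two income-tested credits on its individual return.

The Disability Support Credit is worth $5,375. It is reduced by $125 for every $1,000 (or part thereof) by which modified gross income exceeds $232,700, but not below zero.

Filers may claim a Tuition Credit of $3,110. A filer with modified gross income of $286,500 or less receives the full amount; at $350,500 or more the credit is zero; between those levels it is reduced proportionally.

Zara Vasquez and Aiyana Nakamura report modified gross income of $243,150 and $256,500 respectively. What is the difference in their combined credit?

$1,625

Zara ($243,150): Disability Support Credit: income exceeds $232,700 by $10,450, which is 11 full-or-partial $1,000 increments; reduction = 11 × $125 = $1,375, leaving $4,000. Tuition Credit: $243,150 is at or below the $286,500 threshold, so the full $3,110 applies. total $4,000 + $3,110 = $7,110
Aiyana ($256,500): Disability Support Credit: income exceeds $232,700 by $23,800, which is 24 full-or-partial $1,000 increments; reduction = 24 × $125 = $3,000, leaving $2,375. Tuition Credit: $256,500 is at or below the $286,500 threshold, so the full $3,110 applies. total $2,375 + $3,110 = $5,485
Difference: |$7,110 − $5,485| = $1,625.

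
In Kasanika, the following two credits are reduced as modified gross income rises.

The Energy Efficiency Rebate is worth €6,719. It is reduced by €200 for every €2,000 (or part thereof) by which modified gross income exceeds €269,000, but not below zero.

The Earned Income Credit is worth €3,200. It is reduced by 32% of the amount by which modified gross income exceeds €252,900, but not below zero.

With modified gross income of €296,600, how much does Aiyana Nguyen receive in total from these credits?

€3,919

Energy Efficiency Rebate: income exceeds €269,000 by €27,600, which is 14 full-or-partial €2,000 increments; reduction = 14 × €200 = €2,800, leaving €3,919.
Earned Income Credit: 32% of the €43,700 excess over €252,900 is €13,984 ≥ base, so the credit is €0.
Total: €3,919 + €0 = €3,919.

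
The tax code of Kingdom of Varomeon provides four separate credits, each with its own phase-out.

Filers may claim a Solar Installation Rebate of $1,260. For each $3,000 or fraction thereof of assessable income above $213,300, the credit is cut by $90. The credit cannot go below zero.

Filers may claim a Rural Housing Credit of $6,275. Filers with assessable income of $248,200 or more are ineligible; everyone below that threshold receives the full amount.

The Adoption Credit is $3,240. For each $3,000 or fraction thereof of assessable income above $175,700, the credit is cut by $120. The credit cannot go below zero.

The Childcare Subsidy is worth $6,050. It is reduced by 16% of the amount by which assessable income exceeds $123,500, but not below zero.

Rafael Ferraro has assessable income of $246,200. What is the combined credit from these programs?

Solar Installation Rebate: income exceeds $213,300 by $32,900, which is 11 full-or-partial $3,000 increments; reduction = 11 × $90 = $990, leaving $270.
Rural Housing Credit: $246,200 is below the $248,200 cutoff, so the full $6,275 applies.
Adoption Credit: income exceeds $175,700 by $70,500, which is 24 full-or-partial $3,000 increments; reduction = 24 × $120 = $2,880, leaving $360.
Childcare Subsidy: 16% of the $122,700 excess over $123,500 is $19,632 ≥ base, so the credit is $0.
Total: $270 + $6,275 + $360 + $0 = $6,905.

$6,905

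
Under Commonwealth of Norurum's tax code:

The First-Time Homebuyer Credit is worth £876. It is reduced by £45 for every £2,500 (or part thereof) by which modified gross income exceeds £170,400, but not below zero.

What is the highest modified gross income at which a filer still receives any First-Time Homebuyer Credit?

After 19 increments the reduction is 19 × £45 = £855, leaving £21; one more increment wipes it out. Increment 19 ends at excess 19 × £2,500 = £47,500, so the highest qualifying income is £170,400 + £47,500 = £217,900.

£217,900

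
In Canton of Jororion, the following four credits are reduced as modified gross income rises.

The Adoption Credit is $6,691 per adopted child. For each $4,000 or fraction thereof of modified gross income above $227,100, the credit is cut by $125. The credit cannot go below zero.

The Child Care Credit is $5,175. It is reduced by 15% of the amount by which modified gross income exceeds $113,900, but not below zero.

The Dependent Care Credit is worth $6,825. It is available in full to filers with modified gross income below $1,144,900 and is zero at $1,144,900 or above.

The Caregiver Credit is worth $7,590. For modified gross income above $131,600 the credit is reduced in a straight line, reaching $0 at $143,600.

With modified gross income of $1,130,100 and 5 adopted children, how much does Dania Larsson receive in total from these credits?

$12,030

Adoption Credit: base = 5 × $6,691 = $33,455. income exceeds $227,100 by $903,000, which is 226 full-or-partial $4,000 increments; reduction = 226 × $125 = $28,250, leaving $5,205.
Child Care Credit: 15% of the $1,016,200 excess over $113,900 is $152,430 ≥ base, so the credit is $0.
Dependent Care Credit: $1,130,100 is below the $1,144,900 cutoff, so the full $6,825 applies.
Caregiver Credit: $1,130,100 is at or above $143,600, so the credit is $0.
Total: $5,205 + $0 + $6,825 + $0 = $12,030.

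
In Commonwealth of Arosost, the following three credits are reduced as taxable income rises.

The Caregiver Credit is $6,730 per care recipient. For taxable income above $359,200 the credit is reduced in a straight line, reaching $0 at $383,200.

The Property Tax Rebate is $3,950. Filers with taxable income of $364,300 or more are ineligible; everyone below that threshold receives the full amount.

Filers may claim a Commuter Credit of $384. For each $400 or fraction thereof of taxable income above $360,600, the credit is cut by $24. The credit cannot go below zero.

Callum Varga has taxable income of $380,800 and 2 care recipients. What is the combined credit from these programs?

Caregiver Credit: base = 2 × $6,730 = $13,460. $380,800 is $21,600 into a $24,000 phase-out range, leaving 2,400/24,000 of the credit: $13,460 × 2,400/24,000 = $1,346.
Property Tax Rebate: $380,800 meets or exceeds the $364,300 cutoff, so the credit is $0.
Commuter Credit: income exceeds $360,600 by $20,200 → 51 increments × $24 = $1,224 ≥ base, so the credit is $0.
Total: $1,346 + $0 + $0 = $1,346.

$1,346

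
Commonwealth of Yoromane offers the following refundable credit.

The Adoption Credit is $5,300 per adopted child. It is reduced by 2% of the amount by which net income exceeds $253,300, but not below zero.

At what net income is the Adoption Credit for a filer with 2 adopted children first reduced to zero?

Full credit = 2 × $5,300 = $10,600.
The credit falls by 2% of each dollar above $253,300, so it reaches zero when the excess is $10,600 / 2% = $530,000: income = $253,300 + $530,000 = $783,300.

$783,300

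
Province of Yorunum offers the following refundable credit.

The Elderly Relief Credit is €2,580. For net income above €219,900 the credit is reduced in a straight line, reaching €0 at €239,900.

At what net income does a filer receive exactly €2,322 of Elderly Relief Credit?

€221,900

€2,322 is 2,322/2,580 of the full €2,580, so 258/2,580 of the €20,000 range has been used: income = €219,900 + €20,000 × 258/2,580 = €221,900.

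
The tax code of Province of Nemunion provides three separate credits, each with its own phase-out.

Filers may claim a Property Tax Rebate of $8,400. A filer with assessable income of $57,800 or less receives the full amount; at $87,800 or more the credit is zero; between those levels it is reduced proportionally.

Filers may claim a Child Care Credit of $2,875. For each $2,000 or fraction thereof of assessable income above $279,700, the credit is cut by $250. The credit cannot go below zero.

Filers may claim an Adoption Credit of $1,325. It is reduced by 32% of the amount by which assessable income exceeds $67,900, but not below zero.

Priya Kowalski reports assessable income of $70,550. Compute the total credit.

$8,182

Property Tax Rebate: $70,550 is $12,750 into a $30,000 phase-out range, leaving 17,250/30,000 of the credit: $8,400 × 17,250/30,000 = $4,830.
Child Care Credit: $70,550 is at or below the $279,700 threshold, so the full $2,875 applies.
Adoption Credit: 32% of the $2,650 excess over $67,900 is $848; credit = $1,325 − $848 = $477.
Total: $4,830 + $2,875 + $477 = $8,182.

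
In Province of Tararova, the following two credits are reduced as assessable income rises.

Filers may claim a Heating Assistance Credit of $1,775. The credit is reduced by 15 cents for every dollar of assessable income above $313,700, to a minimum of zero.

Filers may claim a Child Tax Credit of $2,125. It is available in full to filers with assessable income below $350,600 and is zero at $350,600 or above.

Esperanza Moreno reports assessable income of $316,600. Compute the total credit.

Heating Assistance Credit: 15% of the $2,900 excess over $313,700 is $435; credit = $1,775 − $435 = $1,340.
Child Tax Credit: $316,600 is below the $350,600 cutoff, so the full $2,125 applies.
Total: $1,340 + $2,125 = $3,465.

$3,465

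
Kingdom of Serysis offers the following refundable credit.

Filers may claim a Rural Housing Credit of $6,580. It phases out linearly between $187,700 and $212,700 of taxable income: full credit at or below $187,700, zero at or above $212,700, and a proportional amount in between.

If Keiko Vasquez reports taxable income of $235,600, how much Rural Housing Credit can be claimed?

$0

Rural Housing Credit: $235,600 is at or above $212,700, so the credit is $0.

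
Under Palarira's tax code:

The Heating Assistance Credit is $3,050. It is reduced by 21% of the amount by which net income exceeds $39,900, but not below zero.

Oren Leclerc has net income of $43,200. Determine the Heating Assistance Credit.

Heating Assistance Credit: 21% of the $3,300 excess over $39,900 is $693; credit = $3,050 − $693 = $2,357.

$2,357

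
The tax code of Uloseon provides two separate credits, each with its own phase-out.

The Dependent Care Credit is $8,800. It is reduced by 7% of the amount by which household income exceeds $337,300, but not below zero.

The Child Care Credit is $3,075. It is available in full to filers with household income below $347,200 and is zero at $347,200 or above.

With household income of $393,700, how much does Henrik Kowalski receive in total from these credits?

$4,852

Dependent Care Credit: 7% of the $56,400 excess over $337,300 is $3,948; credit = $8,800 − $3,948 = $4,852.
Child Care Credit: $393,700 meets or exceeds the $347,200 cutoff, so the credit is $0.
Total: $4,852 + $0 = $4,852.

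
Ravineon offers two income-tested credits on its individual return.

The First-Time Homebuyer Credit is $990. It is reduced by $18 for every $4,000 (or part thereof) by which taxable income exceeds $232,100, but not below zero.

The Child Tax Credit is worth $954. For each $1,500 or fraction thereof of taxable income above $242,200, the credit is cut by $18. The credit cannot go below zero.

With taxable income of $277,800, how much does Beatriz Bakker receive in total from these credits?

First-Time Homebuyer Credit: income exceeds $232,100 by $45,700, which is 12 full-or-partial $4,000 increments; reduction = 12 × $18 = $216, leaving $774.
Child Tax Credit: income exceeds $242,200 by $35,600, which is 24 full-or-partial $1,500 increments; reduction = 24 × $18 = $432, leaving $522.
Total: $774 + $522 = $1,296.

$1,296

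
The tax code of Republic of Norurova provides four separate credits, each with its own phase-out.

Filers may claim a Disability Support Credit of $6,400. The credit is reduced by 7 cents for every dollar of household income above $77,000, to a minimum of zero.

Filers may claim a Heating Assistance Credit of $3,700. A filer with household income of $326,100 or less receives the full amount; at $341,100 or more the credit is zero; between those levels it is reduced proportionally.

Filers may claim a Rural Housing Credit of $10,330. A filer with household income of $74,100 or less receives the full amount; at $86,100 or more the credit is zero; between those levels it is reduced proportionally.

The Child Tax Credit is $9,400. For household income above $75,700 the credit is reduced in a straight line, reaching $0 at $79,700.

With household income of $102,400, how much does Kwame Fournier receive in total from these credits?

$8,322

Disability Support Credit: 7% of the $25,400 excess over $77,000 is $1,778; credit = $6,400 − $1,778 = $4,622.
Heating Assistance Credit: $102,400 is at or below the $326,100 threshold, so the full $3,700 applies.
Rural Housing Credit: $102,400 is at or above $86,100, so the credit is $0.
Child Tax Credit: $102,400 is at or above $79,700, so the credit is $0.
Total: $4,622 + $3,700 + $0 + $0 = $8,322.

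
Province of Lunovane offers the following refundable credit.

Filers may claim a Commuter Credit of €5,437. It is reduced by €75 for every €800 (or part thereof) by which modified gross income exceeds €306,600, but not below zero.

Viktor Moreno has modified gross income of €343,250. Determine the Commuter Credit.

Commuter Credit: income exceeds €306,600 by €36,650, which is 46 full-or-partial €800 increments; reduction = 46 × €75 = €3,450, leaving €1,987.

€1,987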